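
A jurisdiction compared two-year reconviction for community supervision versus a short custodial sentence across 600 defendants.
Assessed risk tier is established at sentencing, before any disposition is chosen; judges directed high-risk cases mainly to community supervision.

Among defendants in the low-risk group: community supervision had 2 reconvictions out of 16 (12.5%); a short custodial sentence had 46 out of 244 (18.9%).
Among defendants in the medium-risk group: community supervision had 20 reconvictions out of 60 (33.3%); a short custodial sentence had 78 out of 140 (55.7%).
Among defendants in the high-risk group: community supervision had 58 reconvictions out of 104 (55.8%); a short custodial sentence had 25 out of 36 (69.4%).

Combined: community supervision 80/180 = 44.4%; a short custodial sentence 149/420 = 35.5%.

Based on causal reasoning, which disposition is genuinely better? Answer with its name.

Nothing the disposition does changes assessed risk tier; the imbalance is an allocation artefact. With assessed risk tier also predicting the outcome, the pooled figure is confounded, and the within-stratum comparison is the causal one.
Within each level — low-risk: 12.5% vs 18.9%; medium-risk: 33.3% vs 55.7%; high-risk: 55.8% vs 69.4% — community supervision is lower every time.

community supervision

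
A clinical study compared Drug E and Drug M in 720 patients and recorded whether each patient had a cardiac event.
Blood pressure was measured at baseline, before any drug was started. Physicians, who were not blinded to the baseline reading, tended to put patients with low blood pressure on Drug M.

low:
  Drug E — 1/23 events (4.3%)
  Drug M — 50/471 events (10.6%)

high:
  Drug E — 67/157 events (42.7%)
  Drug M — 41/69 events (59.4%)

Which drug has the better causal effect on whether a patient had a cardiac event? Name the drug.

Drug E

Blood pressure is set before the drug has any effect — it is not caused by the drug — and it independently drives the outcome. That makes it a confounder, so the causal comparison is within blood pressure levels.
Within each level — low: 4.3% vs 10.6%; high: 42.7% vs 59.4% — Drug E is lower every time.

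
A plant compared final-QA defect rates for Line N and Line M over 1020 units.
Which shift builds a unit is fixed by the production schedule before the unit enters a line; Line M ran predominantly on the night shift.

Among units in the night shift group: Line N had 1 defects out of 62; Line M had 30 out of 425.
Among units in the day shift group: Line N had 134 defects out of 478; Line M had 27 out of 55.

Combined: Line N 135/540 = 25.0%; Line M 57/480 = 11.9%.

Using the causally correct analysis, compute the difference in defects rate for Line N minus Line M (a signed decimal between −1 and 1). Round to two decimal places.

The imbalance in shift arose from how units were allocated, not from anything the line did; and shift independently affects the outcome. The pooled gap is confounded — condition on shift.
Adjusting over the population distribution of shift: 0.477·(0.016−0.071) + 0.523·(0.280−0.491) = -0.136.

-0.14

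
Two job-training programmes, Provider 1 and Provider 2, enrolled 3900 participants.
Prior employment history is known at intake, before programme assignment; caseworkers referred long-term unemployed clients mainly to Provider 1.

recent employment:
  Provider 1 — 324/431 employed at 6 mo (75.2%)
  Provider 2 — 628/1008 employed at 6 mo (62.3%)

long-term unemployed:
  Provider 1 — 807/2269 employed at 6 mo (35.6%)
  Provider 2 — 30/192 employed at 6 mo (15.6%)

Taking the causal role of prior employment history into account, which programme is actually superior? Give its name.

Provider 1

Nothing the programme does changes prior employment history; the imbalance is an allocation artefact. With prior employment history also predicting the outcome, the pooled figure is confounded, and the within-stratum comparison is the causal one.
Within each level — recent employment: 75.2% vs 62.3%; long-term unemployed: 35.6% vs 15.6% — Provider 1 is higher every time.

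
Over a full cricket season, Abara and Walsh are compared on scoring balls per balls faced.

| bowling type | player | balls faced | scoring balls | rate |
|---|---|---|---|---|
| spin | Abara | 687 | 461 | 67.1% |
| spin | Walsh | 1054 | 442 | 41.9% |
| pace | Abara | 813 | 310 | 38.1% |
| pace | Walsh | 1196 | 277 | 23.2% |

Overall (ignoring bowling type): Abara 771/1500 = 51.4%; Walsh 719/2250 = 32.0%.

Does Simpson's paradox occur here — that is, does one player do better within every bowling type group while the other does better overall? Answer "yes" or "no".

Within each bowling type level (spin 67.1% vs 41.9%; pace 38.1% vs 23.2%), Abara has the higher rate every time. Pooled: 51.4% vs 32.0% — Abara has the higher rate overall. They agree.

no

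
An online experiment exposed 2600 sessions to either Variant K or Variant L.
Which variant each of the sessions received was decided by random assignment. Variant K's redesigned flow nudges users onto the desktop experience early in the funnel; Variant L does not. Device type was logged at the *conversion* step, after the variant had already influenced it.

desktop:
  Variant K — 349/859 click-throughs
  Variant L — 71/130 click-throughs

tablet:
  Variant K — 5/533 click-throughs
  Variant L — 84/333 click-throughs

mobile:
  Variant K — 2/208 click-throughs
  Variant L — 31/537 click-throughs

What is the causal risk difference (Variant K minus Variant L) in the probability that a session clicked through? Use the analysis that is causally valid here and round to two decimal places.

Device type here is a post-treatment variable shaped by the variant; conditioning on it would introduce bias rather than remove it. The overall comparison is the causal one.
The causal difference is the pooled difference: 0.223 − 0.186 = +0.036.

+0.04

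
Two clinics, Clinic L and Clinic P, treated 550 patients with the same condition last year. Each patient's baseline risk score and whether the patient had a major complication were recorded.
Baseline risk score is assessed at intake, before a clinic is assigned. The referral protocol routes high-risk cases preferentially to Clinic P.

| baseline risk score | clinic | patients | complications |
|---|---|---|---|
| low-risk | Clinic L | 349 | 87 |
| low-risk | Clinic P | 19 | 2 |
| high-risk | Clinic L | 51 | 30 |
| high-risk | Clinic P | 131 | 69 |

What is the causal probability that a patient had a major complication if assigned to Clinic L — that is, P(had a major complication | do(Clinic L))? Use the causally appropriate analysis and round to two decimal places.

0.36

Nothing the clinic does changes baseline risk score; the imbalance is an allocation artefact. With baseline risk score also predicting the outcome, the pooled figure is confounded, and the within-stratum comparison is the causal one.
Standardising Clinic L to the population baseline risk score mix: 0.669·87/349 + 0.331·30/51 = 0.361.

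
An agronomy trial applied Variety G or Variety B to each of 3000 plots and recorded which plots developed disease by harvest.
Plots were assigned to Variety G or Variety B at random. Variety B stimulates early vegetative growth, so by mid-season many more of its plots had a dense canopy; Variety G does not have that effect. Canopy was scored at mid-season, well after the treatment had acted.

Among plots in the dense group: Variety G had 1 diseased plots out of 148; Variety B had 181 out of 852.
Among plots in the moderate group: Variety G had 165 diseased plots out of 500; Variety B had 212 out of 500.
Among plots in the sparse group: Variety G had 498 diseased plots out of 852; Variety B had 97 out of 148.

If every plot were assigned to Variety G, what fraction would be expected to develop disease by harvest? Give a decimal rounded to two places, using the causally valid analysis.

0.44

Variety G is lower inside every mid-season canopy stratum but Variety B is lower in aggregate. Whether to stratify depends on how mid-season canopy relates to the variety.
The distribution of mid-season canopy is itself part of what the variety does — it is an intermediate outcome. Holding it fixed would remove that part of the effect; the total effect is the pooled difference.
So P(outcome | do(Variety G)) is just the pooled rate for Variety G: 664/1500 = 0.443.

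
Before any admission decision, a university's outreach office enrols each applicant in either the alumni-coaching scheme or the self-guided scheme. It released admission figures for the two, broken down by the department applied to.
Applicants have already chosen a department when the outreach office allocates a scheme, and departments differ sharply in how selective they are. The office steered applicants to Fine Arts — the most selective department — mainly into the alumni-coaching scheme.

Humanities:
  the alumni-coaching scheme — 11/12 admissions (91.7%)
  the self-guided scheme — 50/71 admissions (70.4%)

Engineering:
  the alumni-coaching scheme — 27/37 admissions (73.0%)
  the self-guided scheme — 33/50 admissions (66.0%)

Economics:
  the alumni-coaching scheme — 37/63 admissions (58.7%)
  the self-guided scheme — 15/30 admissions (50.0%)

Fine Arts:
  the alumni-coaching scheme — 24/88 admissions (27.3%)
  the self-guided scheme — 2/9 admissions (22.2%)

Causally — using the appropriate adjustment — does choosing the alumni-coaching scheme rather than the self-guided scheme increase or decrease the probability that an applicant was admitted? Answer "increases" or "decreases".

increases

The imbalance in department arose from how applicants were allocated, not from anything the outreach scheme did; and department independently affects the outcome. The pooled gap is confounded — condition on department.
Within each level — Humanities: 91.7% vs 70.4%; Engineering: 73.0% vs 66.0%; Economics: 58.7% vs 50.0%; Fine Arts: 27.3% vs 22.2% — the alumni-coaching scheme is higher every time.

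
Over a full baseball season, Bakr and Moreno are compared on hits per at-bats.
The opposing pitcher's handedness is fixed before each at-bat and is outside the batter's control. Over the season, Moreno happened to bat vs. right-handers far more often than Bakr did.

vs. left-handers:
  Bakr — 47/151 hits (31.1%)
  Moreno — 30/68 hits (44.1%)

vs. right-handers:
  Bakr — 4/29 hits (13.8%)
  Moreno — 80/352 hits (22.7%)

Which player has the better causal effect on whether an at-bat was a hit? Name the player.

Moreno

Since pitcher handedness is a pre-existing factor (not a product of the player) and it affects the outcome on its own, it is a confounder. The stratified rates, not the pooled rate, identify the causal effect.
Within each level — vs. left-handers: 31.1% vs 44.1%; vs. right-handers: 13.8% vs 22.7% — Moreno is higher every time.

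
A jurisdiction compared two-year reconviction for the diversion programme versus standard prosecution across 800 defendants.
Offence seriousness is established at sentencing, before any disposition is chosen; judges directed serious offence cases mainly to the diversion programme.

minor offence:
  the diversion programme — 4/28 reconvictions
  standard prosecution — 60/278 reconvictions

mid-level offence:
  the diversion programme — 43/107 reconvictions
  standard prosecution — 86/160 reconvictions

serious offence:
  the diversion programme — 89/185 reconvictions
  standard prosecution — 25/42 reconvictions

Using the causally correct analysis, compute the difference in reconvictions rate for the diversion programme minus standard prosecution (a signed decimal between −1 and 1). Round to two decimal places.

-0.11

The offence seriousness-specific comparison favours the diversion programme throughout, but the pooled figures favour standard prosecution. The question is whether to condition on offence seriousness.
Offence seriousness satisfies the back-door criterion: it is not a descendant of the disposition, and it blocks the spurious path from disposition to outcome. Adjusting for it (i.e., using the within-offence seriousness rates) gives the causal effect.
Adjusting over the population distribution of offence seriousness: 0.383·(0.143−0.216) + 0.334·(0.402−0.537) + 0.284·(0.481−0.595) = -0.106.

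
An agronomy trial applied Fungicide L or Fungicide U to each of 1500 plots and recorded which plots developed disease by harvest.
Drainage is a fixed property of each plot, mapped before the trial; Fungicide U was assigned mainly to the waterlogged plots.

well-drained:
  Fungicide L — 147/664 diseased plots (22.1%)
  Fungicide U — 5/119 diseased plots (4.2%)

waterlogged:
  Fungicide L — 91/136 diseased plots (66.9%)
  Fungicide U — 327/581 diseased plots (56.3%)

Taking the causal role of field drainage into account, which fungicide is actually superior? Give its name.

The stratified and pooled comparisons disagree (Fungicide U wins within each field drainage; Fungicide L wins overall), so the answer turns on the causal role of field drainage.
The imbalance in field drainage arose from how plots were allocated, not from anything the fungicide did; and field drainage independently affects the outcome. The pooled gap is confounded — condition on field drainage.
Within each level — well-drained: 22.1% vs 4.2%; waterlogged: 66.9% vs 56.3% — Fungicide U is lower every time.

Fungicide U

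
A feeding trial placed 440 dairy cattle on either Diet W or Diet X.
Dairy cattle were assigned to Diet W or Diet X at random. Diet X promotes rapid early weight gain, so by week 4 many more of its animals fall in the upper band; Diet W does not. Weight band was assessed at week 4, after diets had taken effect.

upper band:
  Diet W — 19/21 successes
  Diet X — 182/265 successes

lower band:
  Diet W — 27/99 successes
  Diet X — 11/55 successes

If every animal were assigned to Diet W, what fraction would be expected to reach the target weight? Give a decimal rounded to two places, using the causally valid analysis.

0.38

Within every week-4 weight band level Diet W has the higher rate, yet pooled Diet X does — Simpson's reversal.
Because the diet influences week-4 weight band, week-4 weight band is a post-treatment mediator, not a confounder. Stratifying on it would bias the estimate; the causal effect is the crude pooled difference.
So P(outcome | do(Diet W)) is just the pooled rate for Diet W: 46/120 = 0.383.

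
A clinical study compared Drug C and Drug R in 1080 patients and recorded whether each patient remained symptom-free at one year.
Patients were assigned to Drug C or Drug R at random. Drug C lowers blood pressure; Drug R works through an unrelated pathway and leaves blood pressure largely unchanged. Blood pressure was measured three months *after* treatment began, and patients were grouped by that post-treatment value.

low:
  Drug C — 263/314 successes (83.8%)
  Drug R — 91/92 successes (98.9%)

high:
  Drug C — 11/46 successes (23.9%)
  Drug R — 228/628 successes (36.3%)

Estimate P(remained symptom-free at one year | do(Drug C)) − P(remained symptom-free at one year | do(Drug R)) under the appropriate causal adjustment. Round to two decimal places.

+0.32

Drug R is higher inside every blood pressure stratum but Drug C is higher in aggregate. Whether to stratify depends on how blood pressure relates to the drug.
Because the drug influences blood pressure, blood pressure is a post-treatment mediator, not a confounder. Stratifying on it would bias the estimate; the causal effect is the crude pooled difference.
The causal difference is the pooled difference: 0.761 − 0.443 = +0.318.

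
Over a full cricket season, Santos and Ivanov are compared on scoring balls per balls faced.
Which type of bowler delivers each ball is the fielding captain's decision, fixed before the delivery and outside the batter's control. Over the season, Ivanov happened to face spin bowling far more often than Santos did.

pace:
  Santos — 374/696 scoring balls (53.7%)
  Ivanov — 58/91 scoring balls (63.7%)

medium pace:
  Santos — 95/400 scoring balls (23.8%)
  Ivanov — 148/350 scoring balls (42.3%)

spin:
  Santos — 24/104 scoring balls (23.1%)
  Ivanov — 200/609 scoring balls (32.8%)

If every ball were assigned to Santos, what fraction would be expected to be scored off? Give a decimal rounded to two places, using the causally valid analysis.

0.34

Bowling type differs across players for reasons unrelated to any effect of the player itself, and it separately predicts the outcome — a classic confounder. We must compare within bowling type levels.
Standardising Santos to the population bowling type mix: 0.350·374/696 + 0.333·95/400 + 0.317·24/104 = 0.340.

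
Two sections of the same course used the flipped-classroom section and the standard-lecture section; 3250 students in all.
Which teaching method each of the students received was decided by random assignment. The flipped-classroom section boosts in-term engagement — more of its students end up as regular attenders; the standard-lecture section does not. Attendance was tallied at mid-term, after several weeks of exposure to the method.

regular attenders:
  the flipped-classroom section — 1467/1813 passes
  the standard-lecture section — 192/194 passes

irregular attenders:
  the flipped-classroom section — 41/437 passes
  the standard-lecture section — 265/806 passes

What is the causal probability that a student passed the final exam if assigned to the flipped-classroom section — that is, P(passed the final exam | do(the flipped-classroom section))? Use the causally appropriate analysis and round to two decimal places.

Stratifying would compare teaching methods among students the teaching methods themselves sorted into mid-term attendance groups — a form of selection on an intermediate. The unconditioned pooled rates give the total causal effect.
So P(outcome | do(the flipped-classroom section)) is just the pooled rate for the flipped-classroom section: 1508/2250 = 0.670.

0.67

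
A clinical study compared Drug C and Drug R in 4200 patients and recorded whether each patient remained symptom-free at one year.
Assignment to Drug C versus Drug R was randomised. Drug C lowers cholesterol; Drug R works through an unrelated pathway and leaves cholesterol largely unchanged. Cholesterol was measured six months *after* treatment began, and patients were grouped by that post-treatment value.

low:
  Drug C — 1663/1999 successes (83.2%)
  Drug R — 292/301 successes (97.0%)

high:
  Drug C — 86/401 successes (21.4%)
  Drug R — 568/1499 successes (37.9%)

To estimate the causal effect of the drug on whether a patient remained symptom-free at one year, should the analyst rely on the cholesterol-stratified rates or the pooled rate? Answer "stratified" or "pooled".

The cholesterol-specific comparison favours Drug R throughout, but the pooled figures favour Drug C. The question is whether to condition on cholesterol.
Cholesterol is downstream of the drug. One should not condition on a consequence of treatment, so the overall rates are the right comparison.
Pooled: Drug C 72.9% vs Drug R 47.8%; Drug C is higher overall.

pooled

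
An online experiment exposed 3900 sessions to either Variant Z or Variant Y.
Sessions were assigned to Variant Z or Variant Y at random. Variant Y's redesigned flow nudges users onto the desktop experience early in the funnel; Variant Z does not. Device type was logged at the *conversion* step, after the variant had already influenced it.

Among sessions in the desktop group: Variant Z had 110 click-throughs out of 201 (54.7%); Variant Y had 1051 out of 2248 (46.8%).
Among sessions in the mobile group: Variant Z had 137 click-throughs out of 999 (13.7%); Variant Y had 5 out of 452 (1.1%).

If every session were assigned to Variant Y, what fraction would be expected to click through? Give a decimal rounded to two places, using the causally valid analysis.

Variant Z is higher inside every device type stratum but Variant Y is higher in aggregate. Whether to stratify depends on how device type relates to the variant.
Device type is downstream of the variant. One should not condition on a consequence of treatment, so the overall rates are the right comparison.
So P(outcome | do(Variant Y)) is just the pooled rate for Variant Y: 1056/2700 = 0.391.

0.39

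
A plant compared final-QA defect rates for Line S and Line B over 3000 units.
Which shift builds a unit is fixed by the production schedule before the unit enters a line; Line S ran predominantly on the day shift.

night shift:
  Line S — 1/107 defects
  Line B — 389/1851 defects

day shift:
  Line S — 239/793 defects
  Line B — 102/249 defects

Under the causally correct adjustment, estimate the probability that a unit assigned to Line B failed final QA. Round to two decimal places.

Line S is lower inside every shift stratum but Line B is lower in aggregate. Whether to stratify depends on how shift relates to the line.
The imbalance in shift arose from how units were allocated, not from anything the line did; and shift independently affects the outcome. The pooled gap is confounded — condition on shift.
Standardising Line B to the population shift mix: 0.653·389/1851 + 0.347·102/249 = 0.279.

0.28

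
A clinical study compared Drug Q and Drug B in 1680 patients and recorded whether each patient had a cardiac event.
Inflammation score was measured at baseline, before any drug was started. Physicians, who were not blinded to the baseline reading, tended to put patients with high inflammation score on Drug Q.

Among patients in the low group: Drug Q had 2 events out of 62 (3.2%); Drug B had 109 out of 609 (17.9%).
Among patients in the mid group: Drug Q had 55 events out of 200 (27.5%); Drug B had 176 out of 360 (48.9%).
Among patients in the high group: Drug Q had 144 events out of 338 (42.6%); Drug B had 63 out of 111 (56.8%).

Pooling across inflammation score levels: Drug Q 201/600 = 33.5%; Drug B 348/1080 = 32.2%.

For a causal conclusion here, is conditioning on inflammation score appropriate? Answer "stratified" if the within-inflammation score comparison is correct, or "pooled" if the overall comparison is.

Within every inflammation score level Drug Q has the lower rate, yet pooled Drug B does — Simpson's reversal.
Inflammation score satisfies the back-door criterion: it is not a descendant of the drug, and it blocks the spurious path from drug to outcome. Adjusting for it (i.e., using the within-inflammation score rates) gives the causal effect.
Within each level — low: 3.2% vs 17.9%; mid: 27.5% vs 48.9%; high: 42.6% vs 56.8% — Drug Q is lower every time.

stratified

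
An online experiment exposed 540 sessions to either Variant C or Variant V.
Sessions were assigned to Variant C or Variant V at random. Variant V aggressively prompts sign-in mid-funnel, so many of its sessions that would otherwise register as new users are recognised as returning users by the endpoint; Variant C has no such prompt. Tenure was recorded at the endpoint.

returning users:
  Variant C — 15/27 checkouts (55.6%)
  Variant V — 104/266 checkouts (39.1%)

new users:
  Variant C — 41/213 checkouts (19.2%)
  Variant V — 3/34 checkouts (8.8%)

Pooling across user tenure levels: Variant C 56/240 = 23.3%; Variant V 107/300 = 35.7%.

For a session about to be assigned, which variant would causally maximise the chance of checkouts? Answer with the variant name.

Variant V

The user tenure-specific comparison favours Variant C throughout, but the pooled figures favour Variant V. The question is whether to condition on user tenure.
User tenure is recorded after the variant and is itself shifted by it — it sits on the causal path from variant to outcome. Conditioning on a mediator would strip out part of the effect we want; the pooled comparison gives the total causal effect.
Pooled: Variant C 23.3% vs Variant V 35.7%; Variant V is higher overall.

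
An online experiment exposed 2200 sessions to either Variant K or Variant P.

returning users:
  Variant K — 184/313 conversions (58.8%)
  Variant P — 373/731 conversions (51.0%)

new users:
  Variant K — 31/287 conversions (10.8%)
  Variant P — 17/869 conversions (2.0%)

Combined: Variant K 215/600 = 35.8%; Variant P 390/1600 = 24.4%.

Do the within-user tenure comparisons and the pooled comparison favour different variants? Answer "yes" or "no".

Within each user tenure level (returning users 58.8% vs 51.0%; new users 10.8% vs 2.0%), Variant K has the higher rate every time. Pooled: 35.8% vs 24.4% — Variant K has the higher rate overall. They agree.

no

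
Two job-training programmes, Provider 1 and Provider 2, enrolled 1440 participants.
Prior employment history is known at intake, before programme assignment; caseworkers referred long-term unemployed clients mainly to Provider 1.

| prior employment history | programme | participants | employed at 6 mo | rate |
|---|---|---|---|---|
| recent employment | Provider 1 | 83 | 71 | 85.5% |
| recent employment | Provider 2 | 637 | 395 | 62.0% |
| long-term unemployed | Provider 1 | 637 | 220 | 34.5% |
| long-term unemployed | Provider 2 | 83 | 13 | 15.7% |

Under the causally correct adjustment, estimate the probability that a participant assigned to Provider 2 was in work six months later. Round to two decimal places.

0.39

Here prior employment history is a common cause — it drives both which programme a case falls under and the outcome. The crude comparison mixes populations; the stratum-specific rates are the causally relevant ones.
Standardising Provider 2 to the population prior employment history mix: 0.500·395/637 + 0.500·13/83 = 0.388.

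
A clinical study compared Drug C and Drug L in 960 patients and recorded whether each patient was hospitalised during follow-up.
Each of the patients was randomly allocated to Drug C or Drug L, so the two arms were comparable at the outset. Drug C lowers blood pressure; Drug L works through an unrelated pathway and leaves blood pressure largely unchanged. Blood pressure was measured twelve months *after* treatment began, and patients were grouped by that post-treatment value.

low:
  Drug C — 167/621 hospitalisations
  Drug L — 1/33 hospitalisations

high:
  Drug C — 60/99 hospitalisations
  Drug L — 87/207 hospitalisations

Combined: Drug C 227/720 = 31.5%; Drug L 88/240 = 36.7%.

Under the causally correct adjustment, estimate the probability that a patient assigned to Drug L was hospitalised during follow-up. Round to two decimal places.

Drug L is lower inside every blood pressure stratum but Drug C is lower in aggregate. Whether to stratify depends on how blood pressure relates to the drug.
Because the drug influences blood pressure, blood pressure is a post-treatment mediator, not a confounder. Stratifying on it would bias the estimate; the causal effect is the crude pooled difference.
So P(outcome | do(Drug L)) is just the pooled rate for Drug L: 88/240 = 0.367.

0.37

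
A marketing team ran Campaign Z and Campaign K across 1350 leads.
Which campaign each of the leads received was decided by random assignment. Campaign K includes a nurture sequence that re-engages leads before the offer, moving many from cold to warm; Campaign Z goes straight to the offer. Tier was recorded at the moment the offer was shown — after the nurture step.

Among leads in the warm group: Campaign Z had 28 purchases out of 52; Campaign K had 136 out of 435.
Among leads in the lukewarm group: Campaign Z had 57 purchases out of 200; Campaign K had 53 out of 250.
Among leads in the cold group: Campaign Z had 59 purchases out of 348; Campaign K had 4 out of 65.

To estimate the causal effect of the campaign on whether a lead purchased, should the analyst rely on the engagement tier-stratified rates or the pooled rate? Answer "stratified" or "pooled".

pooled

The distribution of engagement tier is itself part of what the campaign does — it is an intermediate outcome. Holding it fixed would remove that part of the effect; the total effect is the pooled difference.
Pooled: Campaign Z 24.0% vs Campaign K 25.7%; Campaign K is higher overall.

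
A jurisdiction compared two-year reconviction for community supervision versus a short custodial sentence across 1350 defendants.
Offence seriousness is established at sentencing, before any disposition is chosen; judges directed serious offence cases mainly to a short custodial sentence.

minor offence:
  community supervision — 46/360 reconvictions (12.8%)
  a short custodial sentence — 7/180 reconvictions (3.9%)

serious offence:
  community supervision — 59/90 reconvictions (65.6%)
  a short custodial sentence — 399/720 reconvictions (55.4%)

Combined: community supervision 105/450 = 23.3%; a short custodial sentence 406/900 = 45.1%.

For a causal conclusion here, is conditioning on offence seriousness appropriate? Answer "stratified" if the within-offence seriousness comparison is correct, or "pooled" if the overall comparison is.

Offence seriousness differs across dispositions for reasons unrelated to any effect of the disposition itself, and it separately predicts the outcome — a classic confounder. We must compare within offence seriousness levels.
Within each level — minor offence: 12.8% vs 3.9%; serious offence: 65.6% vs 55.4% — a short custodial sentence is lower every time.

stratified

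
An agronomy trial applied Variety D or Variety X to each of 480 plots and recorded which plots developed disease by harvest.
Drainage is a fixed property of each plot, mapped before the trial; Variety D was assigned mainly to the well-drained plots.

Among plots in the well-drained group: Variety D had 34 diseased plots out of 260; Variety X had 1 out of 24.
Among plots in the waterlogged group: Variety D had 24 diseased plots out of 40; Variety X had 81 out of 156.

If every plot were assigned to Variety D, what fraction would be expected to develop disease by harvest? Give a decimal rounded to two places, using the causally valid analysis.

0.32

Since field drainage is a pre-existing factor (not a product of the variety) and it affects the outcome on its own, it is a confounder. The stratified rates, not the pooled rate, identify the causal effect.
Standardising Variety D to the population field drainage mix: 0.592·34/260 + 0.408·24/40 = 0.322.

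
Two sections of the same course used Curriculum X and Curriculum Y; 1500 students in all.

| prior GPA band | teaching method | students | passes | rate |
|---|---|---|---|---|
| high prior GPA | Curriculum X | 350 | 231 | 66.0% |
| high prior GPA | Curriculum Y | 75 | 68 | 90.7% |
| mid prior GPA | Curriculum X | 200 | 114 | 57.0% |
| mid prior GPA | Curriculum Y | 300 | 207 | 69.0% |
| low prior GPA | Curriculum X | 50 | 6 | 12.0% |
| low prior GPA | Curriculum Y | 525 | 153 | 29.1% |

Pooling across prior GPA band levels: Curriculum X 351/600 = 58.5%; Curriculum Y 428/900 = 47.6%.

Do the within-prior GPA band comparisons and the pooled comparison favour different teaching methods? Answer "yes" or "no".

yes

Within each prior GPA band level (high prior GPA 66.0% vs 90.7%; mid prior GPA 57.0% vs 69.0%; low prior GPA 12.0% vs 29.1%), Curriculum Y has the higher rate every time. Pooled: 58.5% vs 47.6% — Curriculum X has the higher rate overall. The two comparisons disagree.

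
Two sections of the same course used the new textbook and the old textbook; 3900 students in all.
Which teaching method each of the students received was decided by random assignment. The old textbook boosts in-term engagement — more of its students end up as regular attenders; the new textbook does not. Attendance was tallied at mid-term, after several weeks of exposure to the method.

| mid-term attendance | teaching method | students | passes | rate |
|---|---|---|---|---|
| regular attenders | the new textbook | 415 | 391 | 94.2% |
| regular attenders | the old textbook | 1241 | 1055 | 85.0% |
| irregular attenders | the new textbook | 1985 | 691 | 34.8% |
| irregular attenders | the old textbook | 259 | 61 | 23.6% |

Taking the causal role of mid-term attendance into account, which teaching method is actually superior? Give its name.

the old textbook

Mid-term attendance here is a post-treatment variable shaped by the teaching method; conditioning on it would introduce bias rather than remove it. The overall comparison is the causal one.
Pooled: the new textbook 45.1% vs the old textbook 74.4%; the old textbook is higher overall.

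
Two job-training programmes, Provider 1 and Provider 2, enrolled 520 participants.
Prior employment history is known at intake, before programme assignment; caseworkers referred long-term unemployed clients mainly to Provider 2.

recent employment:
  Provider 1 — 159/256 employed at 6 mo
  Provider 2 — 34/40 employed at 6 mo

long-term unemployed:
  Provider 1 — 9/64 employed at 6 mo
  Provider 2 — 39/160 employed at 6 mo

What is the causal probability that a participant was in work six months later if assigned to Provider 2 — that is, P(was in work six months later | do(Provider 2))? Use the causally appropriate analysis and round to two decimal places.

The stratified and pooled comparisons disagree (Provider 2 wins within each prior employment history; Provider 1 wins overall), so the answer turns on the causal role of prior employment history.
Prior employment history is set before the programme has any effect — it is not caused by the programme — and it independently drives the outcome. That makes it a confounder, so the causal comparison is within prior employment history levels.
Standardising Provider 2 to the population prior employment history mix: 0.569·34/40 + 0.431·39/160 = 0.589.

0.59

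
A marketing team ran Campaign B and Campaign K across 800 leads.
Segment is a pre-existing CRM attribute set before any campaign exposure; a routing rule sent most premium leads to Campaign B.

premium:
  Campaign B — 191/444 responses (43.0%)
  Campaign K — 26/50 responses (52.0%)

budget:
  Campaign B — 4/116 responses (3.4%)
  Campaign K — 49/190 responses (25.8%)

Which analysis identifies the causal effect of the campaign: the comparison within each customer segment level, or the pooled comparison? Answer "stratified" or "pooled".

stratified

Customer segment differs across campaigns for reasons unrelated to any effect of the campaign itself, and it separately predicts the outcome — a classic confounder. We must compare within customer segment levels.
Within each level — premium: 43.0% vs 52.0%; budget: 3.4% vs 25.8% — Campaign K is higher every time.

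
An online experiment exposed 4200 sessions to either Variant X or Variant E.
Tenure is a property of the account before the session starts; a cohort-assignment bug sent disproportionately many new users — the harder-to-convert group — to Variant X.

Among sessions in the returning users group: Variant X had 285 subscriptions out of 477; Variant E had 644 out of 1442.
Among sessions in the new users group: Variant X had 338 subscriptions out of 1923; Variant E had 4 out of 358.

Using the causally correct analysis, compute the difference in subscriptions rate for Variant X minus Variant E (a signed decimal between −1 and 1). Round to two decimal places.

+0.16

The user tenure-specific comparison favours Variant X throughout, but the pooled figures favour Variant E. The question is whether to condition on user tenure.
The imbalance in user tenure arose from how sessions were allocated, not from anything the variant did; and user tenure independently affects the outcome. The pooled gap is confounded — condition on user tenure.
Adjusting over the population distribution of user tenure: 0.457·(0.597−0.447) + 0.543·(0.176−0.011) = +0.158.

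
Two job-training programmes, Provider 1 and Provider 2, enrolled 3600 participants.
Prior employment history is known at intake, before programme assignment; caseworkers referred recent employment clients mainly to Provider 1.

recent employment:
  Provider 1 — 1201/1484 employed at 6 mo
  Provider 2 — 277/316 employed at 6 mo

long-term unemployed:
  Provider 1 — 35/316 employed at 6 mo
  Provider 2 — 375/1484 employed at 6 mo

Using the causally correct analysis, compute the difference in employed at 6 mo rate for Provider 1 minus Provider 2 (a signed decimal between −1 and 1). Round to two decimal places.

-0.10

The prior employment history-specific comparison favours Provider 2 throughout, but the pooled figures favour Provider 1. The question is whether to condition on prior employment history.
Prior employment history differs across programmes for reasons unrelated to any effect of the programme itself, and it separately predicts the outcome — a classic confounder. We must compare within prior employment history levels.
Adjusting over the population distribution of prior employment history: 0.500·(0.809−0.877) + 0.500·(0.111−0.253) = -0.105.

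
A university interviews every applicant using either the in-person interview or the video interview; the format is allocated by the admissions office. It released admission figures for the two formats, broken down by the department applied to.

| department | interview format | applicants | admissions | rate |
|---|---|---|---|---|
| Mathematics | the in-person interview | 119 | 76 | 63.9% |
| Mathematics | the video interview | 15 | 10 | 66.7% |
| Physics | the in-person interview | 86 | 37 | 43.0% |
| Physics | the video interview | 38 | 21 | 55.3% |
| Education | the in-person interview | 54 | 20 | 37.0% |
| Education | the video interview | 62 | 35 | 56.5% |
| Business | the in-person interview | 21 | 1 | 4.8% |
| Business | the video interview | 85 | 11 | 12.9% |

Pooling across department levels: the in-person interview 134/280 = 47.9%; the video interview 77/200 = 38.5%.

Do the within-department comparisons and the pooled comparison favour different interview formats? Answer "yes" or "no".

Within each department level (Mathematics 63.9% vs 66.7%; Physics 43.0% vs 55.3%; Education 37.0% vs 56.5%; Business 4.8% vs 12.9%), the video interview has the higher rate every time. Pooled: 47.9% vs 38.5% — the in-person interview has the higher rate overall. The two comparisons disagree.

yes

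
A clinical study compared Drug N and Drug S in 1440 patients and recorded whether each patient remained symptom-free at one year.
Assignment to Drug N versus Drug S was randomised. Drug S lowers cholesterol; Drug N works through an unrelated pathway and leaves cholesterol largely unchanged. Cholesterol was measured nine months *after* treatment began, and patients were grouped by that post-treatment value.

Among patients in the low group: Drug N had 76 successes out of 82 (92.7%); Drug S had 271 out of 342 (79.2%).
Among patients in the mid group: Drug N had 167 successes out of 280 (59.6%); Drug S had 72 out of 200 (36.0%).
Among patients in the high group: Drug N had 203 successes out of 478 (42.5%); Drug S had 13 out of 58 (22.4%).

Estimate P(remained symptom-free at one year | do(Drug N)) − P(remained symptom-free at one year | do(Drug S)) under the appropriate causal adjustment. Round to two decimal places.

Cholesterol is recorded after the drug and is itself shifted by it — it sits on the causal path from drug to outcome. Conditioning on a mediator would strip out part of the effect we want; the pooled comparison gives the total causal effect.
The causal difference is the pooled difference: 0.531 − 0.593 = -0.062.

-0.06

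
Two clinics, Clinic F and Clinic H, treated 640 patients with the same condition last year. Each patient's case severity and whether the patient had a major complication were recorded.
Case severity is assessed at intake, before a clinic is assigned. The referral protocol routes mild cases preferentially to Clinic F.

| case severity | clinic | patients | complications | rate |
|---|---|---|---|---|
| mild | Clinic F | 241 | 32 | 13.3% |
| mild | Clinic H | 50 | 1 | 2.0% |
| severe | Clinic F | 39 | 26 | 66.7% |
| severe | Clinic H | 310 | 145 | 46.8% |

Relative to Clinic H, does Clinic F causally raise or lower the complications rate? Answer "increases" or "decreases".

Case severity differs across clinics for reasons unrelated to any effect of the clinic itself, and it separately predicts the outcome — a classic confounder. We must compare within case severity levels.
Within each level — mild: 13.3% vs 2.0%; severe: 66.7% vs 46.8% — Clinic H is lower every time.

increases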